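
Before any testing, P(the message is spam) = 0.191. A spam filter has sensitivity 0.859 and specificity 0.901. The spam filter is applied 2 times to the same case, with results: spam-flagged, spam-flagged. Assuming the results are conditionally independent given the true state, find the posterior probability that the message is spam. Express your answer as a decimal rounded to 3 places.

With H the event that the message is spam, the joint likelihood of the observed sequence is P(data|H) = 0.859·0.859 = 0.73788 and P(data|¬H) = 0.099·0.099 = 0.0098010.
Bayes: P(H|data) = 0.191·0.73788 / (0.191·0.73788 + 0.809·0.0098010) = 0.14094/0.14886 = 0.9467.

Posterior P(H) ≈ 0.947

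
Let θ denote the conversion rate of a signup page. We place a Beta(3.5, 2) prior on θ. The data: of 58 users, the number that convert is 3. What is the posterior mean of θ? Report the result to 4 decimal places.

The binomial likelihood is conjugate to the Beta prior: with 3 successes and 55 failures, the posterior is Beta(3.5+3, 2+55) = Beta(6.5, 57).
Posterior mean = α/(α+β) = 6.5/63.5 = 0.1024.

Posterior mean ≈ 0.1024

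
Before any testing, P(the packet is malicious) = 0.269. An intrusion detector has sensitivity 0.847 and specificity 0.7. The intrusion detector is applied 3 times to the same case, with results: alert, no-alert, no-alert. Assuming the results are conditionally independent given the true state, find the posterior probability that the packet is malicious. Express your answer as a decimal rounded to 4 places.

Let H be the event that the packet is malicious; start with P(H) = 0.269. P('alert'|H) = 0.847, P('alert'|¬H) = 0.3.
Update on result 1 ('alert'): P(H) ← 0.847·0.2690 / (0.847·0.2690 + 0.3·0.7310) = 0.22784/0.44714 = 0.5096.
Update on result 2 ('no-alert'): P(H) ← 0.153·0.5096 / (0.153·0.5096 + 0.7·0.4904) = 0.077962/0.42127 = 0.1851.
Update on result 3 ('no-alert'): P(H) ← 0.153·0.1851 / (0.153·0.1851 + 0.7·0.8149) = 0.028314/0.59877 = 0.0473.

Posterior P(H) ≈ 0.0473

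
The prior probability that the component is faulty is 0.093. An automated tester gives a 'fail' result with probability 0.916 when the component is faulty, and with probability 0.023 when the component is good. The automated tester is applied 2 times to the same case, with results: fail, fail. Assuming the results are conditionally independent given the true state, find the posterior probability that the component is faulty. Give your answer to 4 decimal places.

Posterior P(H) ≈ 0.9939

Let H be the event that the component is faulty; start with P(H) = 0.093. P('fail'|H) = 0.916, P('fail'|¬H) = 0.023.
Update on result 1 ('fail'): P(H) ← 0.916·0.0930 / (0.916·0.0930 + 0.023·0.9070) = 0.085188/0.10605 = 0.8033.
Update on result 2 ('fail'): P(H) ← 0.916·0.8033 / (0.916·0.8033 + 0.023·0.1967) = 0.73581/0.74034 = 0.9939.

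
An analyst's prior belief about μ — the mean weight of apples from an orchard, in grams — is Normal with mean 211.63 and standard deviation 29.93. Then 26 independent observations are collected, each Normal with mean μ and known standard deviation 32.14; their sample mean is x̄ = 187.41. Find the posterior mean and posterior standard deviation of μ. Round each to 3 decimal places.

Prior precision 1/τ₀² = 1/29.93² = 0.00111631; data precision n/σ² = 26/32.14² = 0.0251699.
Posterior precision = 0.00111631 + 0.0251699 = 0.0262862, giving posterior SD = 1/√0.0262862 = 6.168.
Posterior mean = (0.00111631·211.63 + 0.0251699·187.41) / 0.0262862 = 188.439.

Posterior mean ≈ 188.439; posterior SD ≈ 6.168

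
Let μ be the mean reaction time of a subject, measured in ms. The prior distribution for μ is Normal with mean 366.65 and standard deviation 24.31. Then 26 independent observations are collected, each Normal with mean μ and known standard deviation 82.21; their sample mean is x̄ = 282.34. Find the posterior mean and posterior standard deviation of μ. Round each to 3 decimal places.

Posterior mean ≈ 308.095; posterior SD ≈ 13.436

Prior precision 1/τ₀² = 1/24.31² = 0.00169212; data precision n/σ² = 26/82.21² = 0.00384702.
Posterior precision = 0.00169212 + 0.00384702 = 0.00553913, giving posterior SD = 1/√0.00553913 = 13.436.
Posterior mean = (0.00169212·366.65 + 0.00384702·282.34) / 0.00553913 = 308.095.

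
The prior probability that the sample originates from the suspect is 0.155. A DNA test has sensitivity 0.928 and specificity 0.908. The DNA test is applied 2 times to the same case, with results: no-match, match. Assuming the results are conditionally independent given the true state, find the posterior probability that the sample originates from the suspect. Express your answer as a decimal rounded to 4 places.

Posterior P(H) ≈ 0.1279

Let H be the event that the sample originates from the suspect; start with P(H) = 0.155. P('match'|H) = 0.928, P('match'|¬H) = 0.092.
Update on result 1 ('no-match'): P(H) ← 0.072·0.1550 / (0.072·0.1550 + 0.908·0.8450) = 0.011160/0.77842 = 0.0143.
Update on result 2 ('match'): P(H) ← 0.928·0.0143 / (0.928·0.0143 + 0.092·0.9857) = 0.013304/0.10399 = 0.1279.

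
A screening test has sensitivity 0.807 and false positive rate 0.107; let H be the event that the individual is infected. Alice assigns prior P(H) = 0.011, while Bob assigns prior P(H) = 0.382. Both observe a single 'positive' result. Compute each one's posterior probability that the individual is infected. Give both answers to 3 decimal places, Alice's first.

Alice: 0.077; Bob: 0.823

P('+'|H) = 0.807, P('+'|¬H) = 0.107.
Alice: numerator 0.807·0.011 = 0.0088770; evidence = 0.0088770+0.107·0.989 = 0.11470; posterior = 0.077.
Bob: numerator 0.807·0.382 = 0.30827; evidence = 0.30827+0.107·0.618 = 0.37440; posterior = 0.823.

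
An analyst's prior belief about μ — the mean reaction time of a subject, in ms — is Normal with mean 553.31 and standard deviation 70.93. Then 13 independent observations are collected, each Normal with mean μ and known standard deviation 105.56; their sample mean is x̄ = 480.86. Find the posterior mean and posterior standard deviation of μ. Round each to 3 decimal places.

Prior precision 1/τ₀² = 1/70.93² = 0.00019877; data precision n/σ² = 13/105.56² = 0.00116666.
Posterior precision = 0.00019877 + 0.00116666 = 0.00136543, giving posterior SD = 1/√0.00136543 = 27.062.
Posterior mean = (0.00019877·553.31 + 0.00116666·480.86) / 0.00136543 = 491.407.

Posterior mean ≈ 491.407; posterior SD ≈ 27.062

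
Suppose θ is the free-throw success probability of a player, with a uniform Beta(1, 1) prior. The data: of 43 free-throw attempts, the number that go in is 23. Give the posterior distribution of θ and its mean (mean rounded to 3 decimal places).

Observing 23 successes and 20 failures updates Beta(1, 1) by adding the success and failure counts to the two shape parameters: α = 1+23 = 24, β = 1+20 = 21.
Posterior mean = α/(α+β) = 24/45 = 0.533.

Posterior: Beta(24, 21); mean ≈ 0.533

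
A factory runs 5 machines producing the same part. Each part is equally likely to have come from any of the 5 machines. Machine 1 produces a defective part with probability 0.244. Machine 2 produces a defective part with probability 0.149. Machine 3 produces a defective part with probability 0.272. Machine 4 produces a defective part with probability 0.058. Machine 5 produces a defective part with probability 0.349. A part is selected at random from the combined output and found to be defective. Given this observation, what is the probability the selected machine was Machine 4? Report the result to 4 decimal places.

Posterior probability ≈ 0.0541

P(defective|M1) = 0.244; P(defective|M2) = 0.149; P(defective|M3) = 0.272; P(defective|M4) = 0.058; P(defective|M5) = 0.349.
Prior × likelihood for each source: 0.2·0.244=0.04880, 0.2·0.149=0.02980, 0.2·0.272=0.05440, 0.2·0.058=0.01160, 0.2·0.349=0.06980. Summing gives P(defective) = 0.21440.
P(Machine 4 | defective) = 0.01160 / 0.21440 = 0.0541.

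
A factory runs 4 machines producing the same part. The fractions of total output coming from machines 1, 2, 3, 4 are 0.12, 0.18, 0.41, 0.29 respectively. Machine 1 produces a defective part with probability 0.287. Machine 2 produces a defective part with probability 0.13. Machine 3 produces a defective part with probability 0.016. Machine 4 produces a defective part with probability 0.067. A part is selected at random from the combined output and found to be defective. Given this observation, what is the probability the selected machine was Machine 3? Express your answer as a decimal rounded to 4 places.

Tabulate prior·likelihood by source: [1] prior 0.12, lik 0.287, product 0.03444; [2] prior 0.18, lik 0.13, product 0.02340; [3] prior 0.41, lik 0.016, product 0.006560; [4] prior 0.29, lik 0.067, product 0.01943.
Normalizing constant = 0.083830; the posterior for Machine 3 is its product over the sum, 0.006560/0.083830 = 0.0783.

Posterior probability ≈ 0.0783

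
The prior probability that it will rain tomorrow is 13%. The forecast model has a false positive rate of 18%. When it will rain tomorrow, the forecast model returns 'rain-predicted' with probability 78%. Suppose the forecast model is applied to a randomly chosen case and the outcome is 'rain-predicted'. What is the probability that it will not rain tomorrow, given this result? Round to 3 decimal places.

P(¬H | E) ≈ 0.607

Write H for 'it will rain tomorrow'. Prior odds H:¬H = 0.13/0.87 = 0.14943. For the 'rain-predicted' outcome, the likelihood ratio is 0.78/0.18 = 4.3333.
Posterior odds = 0.14943 × 4.3333 = 0.64751, so P(H|E) = 0.64751/(1+0.64751) = 0.393. Then P(¬H|E) = 1 − 0.393 = 0.607.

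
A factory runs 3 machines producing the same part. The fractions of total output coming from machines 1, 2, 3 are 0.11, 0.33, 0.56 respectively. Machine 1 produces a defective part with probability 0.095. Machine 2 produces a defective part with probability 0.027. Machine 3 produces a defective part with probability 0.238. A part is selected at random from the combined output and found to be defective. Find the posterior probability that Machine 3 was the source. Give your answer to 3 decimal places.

Tabulate prior·likelihood by source: [1] prior 0.11, lik 0.095, product 0.01045; [2] prior 0.33, lik 0.027, product 0.008910; [3] prior 0.56, lik 0.238, product 0.1333.
Normalizing constant = 0.15264; the posterior for Machine 3 is its product over the sum, 0.1333/0.15264 = 0.873.

Posterior probability ≈ 0.873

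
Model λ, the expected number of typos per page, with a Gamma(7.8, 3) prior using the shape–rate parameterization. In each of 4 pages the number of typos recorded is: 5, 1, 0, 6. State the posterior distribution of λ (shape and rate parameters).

Posterior: Gamma(shape=19.8, rate=7)

The Poisson likelihood adds the total count to the shape and the number of exposure periods to the rate. Here ∑xᵢ = 12 and n = 4, so shape 7.8→19.8 and rate 3→7.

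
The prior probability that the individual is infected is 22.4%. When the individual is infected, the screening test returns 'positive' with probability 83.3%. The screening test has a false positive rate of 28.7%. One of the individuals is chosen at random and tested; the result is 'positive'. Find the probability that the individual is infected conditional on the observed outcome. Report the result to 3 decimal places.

Write H for 'the individual is infected'. Prior odds H:¬H = 0.224/0.776 = 0.28866. For the 'positive' outcome, the likelihood ratio is 0.833/0.287 = 2.9024.
Posterior odds = 0.28866 × 2.9024 = 0.83782, so P(H|E) = 0.83782/(1+0.83782) = 0.456.

P(H | E) ≈ 0.456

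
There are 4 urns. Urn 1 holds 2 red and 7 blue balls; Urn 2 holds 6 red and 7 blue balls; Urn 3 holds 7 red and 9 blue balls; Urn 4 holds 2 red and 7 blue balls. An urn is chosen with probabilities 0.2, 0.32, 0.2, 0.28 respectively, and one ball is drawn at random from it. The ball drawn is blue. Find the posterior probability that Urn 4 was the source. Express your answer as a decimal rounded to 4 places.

P(blue|Urn 1) = 0.7778; P(blue|Urn 2) = 0.5385; P(blue|Urn 3) = 0.5625; P(blue|Urn 4) = 0.7778.
Prior × likelihood for each source: 0.2·0.7778=0.1556, 0.32·0.5385=0.1723, 0.2·0.5625=0.1125, 0.28·0.7778=0.2178. Summing gives P(blue) = 0.65814.
P(Urn 4 | blue) = 0.2178 / 0.65814 = 0.3309.

Posterior probability ≈ 0.3309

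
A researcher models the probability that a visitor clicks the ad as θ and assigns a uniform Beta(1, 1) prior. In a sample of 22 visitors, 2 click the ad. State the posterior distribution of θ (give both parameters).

Observing 2 successes and 20 failures updates Beta(1, 1) by adding the success and failure counts to the two shape parameters: α = 1+2 = 3, β = 1+20 = 21.

Posterior: Beta(3, 21)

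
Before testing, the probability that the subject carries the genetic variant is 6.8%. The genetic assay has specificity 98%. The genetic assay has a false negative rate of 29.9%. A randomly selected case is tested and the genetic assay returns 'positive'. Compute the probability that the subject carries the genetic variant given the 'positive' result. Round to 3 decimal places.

Write H for 'the subject carries the genetic variant'. Prior odds H:¬H = 0.068/0.932 = 0.072961. For the 'positive' outcome, the likelihood ratio is 0.701/0.02 = 35.050.
Posterior odds = 0.072961 × 35.050 = 2.5573, so P(H|E) = 2.5573/(1+2.5573) = 0.719.

P(H | E) ≈ 0.719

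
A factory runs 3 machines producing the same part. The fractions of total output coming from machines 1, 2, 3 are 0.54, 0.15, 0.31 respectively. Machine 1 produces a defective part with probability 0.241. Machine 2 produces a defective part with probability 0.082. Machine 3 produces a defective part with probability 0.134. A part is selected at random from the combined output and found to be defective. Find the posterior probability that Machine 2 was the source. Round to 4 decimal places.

Posterior probability ≈ 0.0669

P(defective|M1) = 0.241; P(defective|M2) = 0.082; P(defective|M3) = 0.134.
Prior × likelihood for each source: 0.54·0.241=0.1301, 0.15·0.082=0.01230, 0.31·0.134=0.04154. Summing gives P(defective) = 0.18398.
P(Machine 2 | defective) = 0.01230 / 0.18398 = 0.0669.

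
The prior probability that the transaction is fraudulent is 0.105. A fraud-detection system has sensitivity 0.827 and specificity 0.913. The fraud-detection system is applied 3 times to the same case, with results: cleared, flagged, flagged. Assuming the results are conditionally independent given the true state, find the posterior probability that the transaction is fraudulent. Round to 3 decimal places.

Posterior P(H) ≈ 0.668

Let H be the event that the transaction is fraudulent; start with P(H) = 0.105. P('flagged'|H) = 0.827, P('flagged'|¬H) = 0.087.
Update on result 1 ('cleared'): P(H) ← 0.173·0.1050 / (0.173·0.1050 + 0.913·0.8950) = 0.018165/0.83530 = 0.0217.
Update on result 2 ('flagged'): P(H) ← 0.827·0.0217 / (0.827·0.0217 + 0.087·0.9783) = 0.017985/0.10309 = 0.1745.
Update on result 3 ('flagged'): P(H) ← 0.827·0.1745 / (0.827·0.1745 + 0.087·0.8255) = 0.14427/0.21609 = 0.6676.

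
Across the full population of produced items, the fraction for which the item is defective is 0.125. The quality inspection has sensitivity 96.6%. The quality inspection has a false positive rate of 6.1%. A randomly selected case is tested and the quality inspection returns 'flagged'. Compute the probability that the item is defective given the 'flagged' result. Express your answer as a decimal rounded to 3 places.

P(H | E) ≈ 0.693

Write H for 'the item is defective'. Prior odds H:¬H = 0.125/0.875 = 0.14286. For the 'flagged' outcome, the likelihood ratio is 0.966/0.061 = 15.836.
Posterior odds = 0.14286 × 15.836 = 2.2623, so P(H|E) = 2.2623/(1+2.2623) = 0.693.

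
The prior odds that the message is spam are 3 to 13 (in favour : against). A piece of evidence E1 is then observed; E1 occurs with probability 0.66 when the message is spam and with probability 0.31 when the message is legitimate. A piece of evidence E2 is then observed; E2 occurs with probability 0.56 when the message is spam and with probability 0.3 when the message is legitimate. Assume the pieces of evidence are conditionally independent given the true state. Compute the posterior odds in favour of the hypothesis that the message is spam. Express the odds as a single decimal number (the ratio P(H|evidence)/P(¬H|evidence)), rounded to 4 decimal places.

Posterior odds ≈ 0.9171

Prior odds = 3/13 = 0.23077. In log-odds, ln(0.23077) = -1.4663.
Add log likelihood ratios: ln(2.1290) + ln(1.8667) = 1.3798.
Posterior log-odds = -0.086515, so posterior odds = exp(-0.086515) = 0.91712.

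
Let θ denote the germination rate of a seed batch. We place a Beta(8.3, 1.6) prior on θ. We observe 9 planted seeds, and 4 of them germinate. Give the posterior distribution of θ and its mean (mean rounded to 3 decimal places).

Posterior: Beta(12.3, 6.6); mean ≈ 0.651

The binomial likelihood is conjugate to the Beta prior: with 4 successes and 5 failures, the posterior is Beta(8.3+4, 1.6+5) = Beta(12.3, 6.6).
E[θ | data] = 12.3/(12.3+6.6) = 0.651.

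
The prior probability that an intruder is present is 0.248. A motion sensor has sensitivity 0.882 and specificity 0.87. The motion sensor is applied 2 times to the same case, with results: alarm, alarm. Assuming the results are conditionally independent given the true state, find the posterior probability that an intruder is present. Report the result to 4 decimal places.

Let H be the event that an intruder is present; start with P(H) = 0.248. P('alarm'|H) = 0.882, P('alarm'|¬H) = 0.13.
Update on result 1 ('alarm'): P(H) ← 0.882·0.2480 / (0.882·0.2480 + 0.13·0.7520) = 0.21874/0.31650 = 0.6911.
Update on result 2 ('alarm'): P(H) ← 0.882·0.6911 / (0.882·0.6911 + 0.13·0.3089) = 0.60957/0.64972 = 0.9382.

Posterior P(H) ≈ 0.9382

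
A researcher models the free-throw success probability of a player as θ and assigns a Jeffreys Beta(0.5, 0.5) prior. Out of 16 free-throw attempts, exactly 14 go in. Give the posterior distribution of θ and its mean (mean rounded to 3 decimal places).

Posterior: Beta(14.5, 2.5); mean ≈ 0.853

Observing 14 successes and 2 failures updates Beta(0.5, 0.5) by adding the success and failure counts to the two shape parameters: α = 0.5+14 = 14.5, β = 0.5+2 = 2.5.
Posterior mean = α/(α+β) = 14.5/17 = 0.853.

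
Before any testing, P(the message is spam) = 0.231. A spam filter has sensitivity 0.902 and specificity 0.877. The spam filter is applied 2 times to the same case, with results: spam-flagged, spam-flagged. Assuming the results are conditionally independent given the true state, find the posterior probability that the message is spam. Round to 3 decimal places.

With H the event that the message is spam, the joint likelihood of the observed sequence is P(data|H) = 0.902·0.902 = 0.81360 and P(data|¬H) = 0.123·0.123 = 0.015129.
Bayes: P(H|data) = 0.231·0.81360 / (0.231·0.81360 + 0.769·0.015129) = 0.18794/0.19958 = 0.9417.

Posterior P(H) ≈ 0.942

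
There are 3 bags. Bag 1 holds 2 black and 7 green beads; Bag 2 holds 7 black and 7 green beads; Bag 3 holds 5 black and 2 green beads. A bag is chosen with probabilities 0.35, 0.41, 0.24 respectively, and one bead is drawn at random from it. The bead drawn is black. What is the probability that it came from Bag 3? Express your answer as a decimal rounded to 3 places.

P(black|Bag 1) = 0.2222; P(black|Bag 2) = 0.5; P(black|Bag 3) = 0.7143.
Prior × likelihood for each source: 0.35·0.2222=0.07778, 0.41·0.5=0.2050, 0.24·0.7143=0.1714. Summing gives P(black) = 0.45421.
P(Bag 3 | black) = 0.1714 / 0.45421 = 0.377.

Posterior probability ≈ 0.377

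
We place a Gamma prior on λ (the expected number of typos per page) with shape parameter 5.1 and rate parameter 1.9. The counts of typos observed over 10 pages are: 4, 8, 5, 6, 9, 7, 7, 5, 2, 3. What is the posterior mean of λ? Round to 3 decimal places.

Posterior mean ≈ 5.134

The Poisson likelihood adds the total count to the shape and the number of exposure periods to the rate. Here ∑xᵢ = 56 and n = 10, so shape 5.1→61.1 and rate 1.9→11.9.
Posterior mean = shape/rate = 61.1/11.9 = 5.134.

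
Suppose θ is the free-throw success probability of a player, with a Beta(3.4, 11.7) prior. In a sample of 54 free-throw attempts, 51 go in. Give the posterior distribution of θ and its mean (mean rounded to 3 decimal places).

The binomial likelihood is conjugate to the Beta prior: with 51 successes and 3 failures, the posterior is Beta(3.4+51, 11.7+3) = Beta(54.4, 14.7).
Posterior mean = α/(α+β) = 54.4/69.1 = 0.787.

Posterior: Beta(54.4, 14.7); mean ≈ 0.787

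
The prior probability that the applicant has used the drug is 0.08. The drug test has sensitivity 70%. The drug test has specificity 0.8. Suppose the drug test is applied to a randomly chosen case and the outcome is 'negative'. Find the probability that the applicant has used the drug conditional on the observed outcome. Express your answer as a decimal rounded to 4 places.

Let H be the event that the applicant has used the drug. P(H) = 0.08, so P(¬H) = 0.92. With E the 'negative' result, P(E|H) = 0.3 and P(E|¬H) = 0.8.
P(E) = 0.3·0.08 + 0.8·0.92 = 0.024000 + 0.73600 = 0.76000.
By Bayes' theorem, P(H|E) = 0.024000 / 0.76000 = 0.0316.

P(H | E) ≈ 0.0316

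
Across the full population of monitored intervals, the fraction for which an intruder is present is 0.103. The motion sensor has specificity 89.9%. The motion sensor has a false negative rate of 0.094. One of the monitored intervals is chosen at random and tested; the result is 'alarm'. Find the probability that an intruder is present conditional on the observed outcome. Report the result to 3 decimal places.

Let H be the event that an intruder is present. P(H) = 0.103, so P(¬H) = 0.897. With E the 'alarm' result, P(E|H) = 0.906 and P(E|¬H) = 0.101.
P(E) = 0.906·0.103 + 0.101·0.897 = 0.093318 + 0.090597 = 0.18391.
By Bayes' theorem, P(H|E) = 0.093318 / 0.18391 = 0.507.

P(H | E) ≈ 0.507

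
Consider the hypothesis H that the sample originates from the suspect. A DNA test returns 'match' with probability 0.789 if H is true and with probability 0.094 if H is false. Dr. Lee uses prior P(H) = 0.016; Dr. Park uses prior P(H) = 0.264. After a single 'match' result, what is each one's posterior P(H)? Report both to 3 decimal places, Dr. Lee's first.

P('+'|H) = 0.789, P('+'|¬H) = 0.094.
Dr. Lee: numerator 0.789·0.016 = 0.012624; evidence = 0.012624+0.094·0.984 = 0.10512; posterior = 0.120.
Dr. Park: numerator 0.789·0.264 = 0.20830; evidence = 0.20830+0.094·0.736 = 0.27748; posterior = 0.751.

Dr. Lee: 0.120; Dr. Park: 0.751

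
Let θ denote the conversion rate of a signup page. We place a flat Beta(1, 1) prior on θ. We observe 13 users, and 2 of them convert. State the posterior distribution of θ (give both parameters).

Observing 2 successes and 11 failures updates Beta(1, 1) by adding the success and failure counts to the two shape parameters: α = 1+2 = 3, β = 1+11 = 12.

Posterior: Beta(3, 12)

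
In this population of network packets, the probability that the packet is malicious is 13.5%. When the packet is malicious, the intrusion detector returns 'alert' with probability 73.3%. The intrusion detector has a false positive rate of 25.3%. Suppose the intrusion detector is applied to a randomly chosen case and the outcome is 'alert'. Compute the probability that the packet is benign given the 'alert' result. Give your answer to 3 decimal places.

P(¬H | E) ≈ 0.689

Write H for 'the packet is malicious'. Prior odds H:¬H = 0.135/0.865 = 0.15607. For the 'alert' outcome, the likelihood ratio is 0.733/0.253 = 2.8972.
Posterior odds = 0.15607 × 2.8972 = 0.45217, so P(H|E) = 0.45217/(1+0.45217) = 0.311. Then P(¬H|E) = 1 − 0.311 = 0.689.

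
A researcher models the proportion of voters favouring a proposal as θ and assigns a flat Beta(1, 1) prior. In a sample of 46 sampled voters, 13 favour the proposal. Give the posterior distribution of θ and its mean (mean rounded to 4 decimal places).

The binomial likelihood is conjugate to the Beta prior: with 13 successes and 33 failures, the posterior is Beta(1+13, 1+33) = Beta(14, 34).
Posterior mean = α/(α+β) = 14/48 = 0.2917.

Posterior: Beta(14, 34); mean ≈ 0.2917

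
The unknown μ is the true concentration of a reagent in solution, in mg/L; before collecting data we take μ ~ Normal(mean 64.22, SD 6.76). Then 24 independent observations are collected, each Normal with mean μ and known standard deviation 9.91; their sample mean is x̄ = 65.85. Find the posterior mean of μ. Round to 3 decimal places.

Posterior mean ≈ 65.716

With known σ, the Normal prior is conjugate. Weight on the data is w = (n/σ²)/(n/σ² + 1/τ₀²) = 0.244379/(0.244379+0.0218830) = 0.91781.
Posterior mean = w·x̄ + (1−w)·μ₀ = 0.91781·65.85 + 0.082186·64.22 = 65.716.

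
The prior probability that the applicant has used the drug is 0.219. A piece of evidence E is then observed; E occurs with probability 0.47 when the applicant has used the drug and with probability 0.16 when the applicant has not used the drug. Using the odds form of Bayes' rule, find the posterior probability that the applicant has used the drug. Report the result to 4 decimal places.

Posterior probability ≈ 0.4517

Prior odds = 0.219/(1−0.219) = 0.28041. In log-odds, ln(0.28041) = -1.2715.
Add log likelihood ratio: ln(2.9375) = 1.0776.
Posterior log-odds = -0.19394, so posterior odds = exp(-0.19394) = 0.82370. Converting, P(H|E) = 0.82370/1.8237 = 0.4517.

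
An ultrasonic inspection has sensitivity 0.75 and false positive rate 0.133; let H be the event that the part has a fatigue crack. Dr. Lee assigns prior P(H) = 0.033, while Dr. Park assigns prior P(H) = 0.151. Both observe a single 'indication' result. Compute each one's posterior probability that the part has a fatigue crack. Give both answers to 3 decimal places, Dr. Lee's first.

The likelihood ratio for an 'indication' result is 0.75/0.133 = 5.6391.
Dr. Lee: prior odds 0.033/0.967 = 0.034126; posterior odds 0.19244; posterior probability 0.161.
Dr. Park: prior odds 0.151/0.849 = 0.17786; posterior odds 1.0029; posterior probability 0.501.

Dr. Lee: 0.161; Dr. Park: 0.501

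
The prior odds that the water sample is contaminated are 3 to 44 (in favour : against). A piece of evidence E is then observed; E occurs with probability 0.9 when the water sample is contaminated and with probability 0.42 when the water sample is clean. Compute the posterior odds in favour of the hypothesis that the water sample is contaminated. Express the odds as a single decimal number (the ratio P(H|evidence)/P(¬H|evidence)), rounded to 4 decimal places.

Prior odds = 3/44 = 0.068182. In log-odds, ln(0.068182) = -2.6856.
Add log likelihood ratio: ln(2.1429) = 0.76214.
Posterior log-odds = -1.9234, so posterior odds = exp(-1.9234) = 0.14610.

Posterior odds ≈ 0.1461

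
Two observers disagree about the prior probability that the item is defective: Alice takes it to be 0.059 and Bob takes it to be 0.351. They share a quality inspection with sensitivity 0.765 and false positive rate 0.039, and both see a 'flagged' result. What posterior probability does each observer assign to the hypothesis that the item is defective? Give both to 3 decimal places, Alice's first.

Alice: 0.552; Bob: 0.914

The likelihood ratio for a 'flagged' result is 0.765/0.039 = 19.615.
Alice: prior odds 0.059/0.941 = 0.062699; posterior odds 1.2299; posterior probability 0.552.
Bob: prior odds 0.351/0.649 = 0.54083; posterior odds 10.609; posterior probability 0.914.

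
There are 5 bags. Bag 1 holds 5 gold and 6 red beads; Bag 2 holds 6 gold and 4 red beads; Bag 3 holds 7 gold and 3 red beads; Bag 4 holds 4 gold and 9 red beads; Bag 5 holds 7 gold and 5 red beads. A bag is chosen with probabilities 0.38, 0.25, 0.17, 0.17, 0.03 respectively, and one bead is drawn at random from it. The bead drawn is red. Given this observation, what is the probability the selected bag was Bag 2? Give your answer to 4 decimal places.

Posterior probability ≈ 0.2047

P(red|Bag 1) = 0.5455; P(red|Bag 2) = 0.4; P(red|Bag 3) = 0.3; P(red|Bag 4) = 0.6923; P(red|Bag 5) = 0.4167.
Prior × likelihood for each source: 0.38·0.5455=0.2073, 0.25·0.4=0.1000, 0.17·0.3=0.05100, 0.17·0.6923=0.1177, 0.03·0.4167=0.01250. Summing gives P(red) = 0.48847.
P(Bag 2 | red) = 0.1000 / 0.48847 = 0.2047.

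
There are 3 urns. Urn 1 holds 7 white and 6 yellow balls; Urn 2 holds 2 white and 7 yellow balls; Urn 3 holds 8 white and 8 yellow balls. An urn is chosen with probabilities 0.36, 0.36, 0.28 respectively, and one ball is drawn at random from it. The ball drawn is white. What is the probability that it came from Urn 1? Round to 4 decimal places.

Tabulate prior·likelihood by source: [1] prior 0.36, lik 0.5385, product 0.1938; [2] prior 0.36, lik 0.2222, product 0.08000; [3] prior 0.28, lik 0.5, product 0.1400.
Normalizing constant = 0.41385; the posterior for Urn 1 is its product over the sum, 0.1938/0.41385 = 0.4684.

Posterior probability ≈ 0.4684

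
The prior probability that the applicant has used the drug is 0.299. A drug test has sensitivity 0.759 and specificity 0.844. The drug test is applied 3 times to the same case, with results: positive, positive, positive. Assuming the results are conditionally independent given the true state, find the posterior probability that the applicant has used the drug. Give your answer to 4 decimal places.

Posterior P(H) ≈ 0.9800

With H the event that the applicant has used the drug, the joint likelihood of the observed sequence is P(data|H) = 0.759·0.759·0.759 = 0.43725 and P(data|¬H) = 0.156·0.156·0.156 = 0.0037964.
Bayes: P(H|data) = 0.299·0.43725 / (0.299·0.43725 + 0.701·0.0037964) = 0.13074/0.13340 = 0.9800.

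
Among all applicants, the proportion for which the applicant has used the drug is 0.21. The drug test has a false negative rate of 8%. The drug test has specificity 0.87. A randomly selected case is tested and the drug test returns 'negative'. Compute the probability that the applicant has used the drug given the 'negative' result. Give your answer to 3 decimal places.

P(H | E) ≈ 0.024

Write H for 'the applicant has used the drug'. Prior odds H:¬H = 0.21/0.79 = 0.26582. For the 'negative' outcome, the likelihood ratio is 0.08/0.87 = 0.091954.
Posterior odds = 0.26582 × 0.091954 = 0.024443, so P(H|E) = 0.024443/(1+0.024443) = 0.024.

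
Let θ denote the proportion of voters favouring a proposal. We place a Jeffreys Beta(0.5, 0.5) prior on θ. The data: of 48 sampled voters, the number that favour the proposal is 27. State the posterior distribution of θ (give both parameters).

The binomial likelihood is conjugate to the Beta prior: with 27 successes and 21 failures, the posterior is Beta(0.5+27, 0.5+21) = Beta(27.5, 21.5).

Posterior: Beta(27.5, 21.5)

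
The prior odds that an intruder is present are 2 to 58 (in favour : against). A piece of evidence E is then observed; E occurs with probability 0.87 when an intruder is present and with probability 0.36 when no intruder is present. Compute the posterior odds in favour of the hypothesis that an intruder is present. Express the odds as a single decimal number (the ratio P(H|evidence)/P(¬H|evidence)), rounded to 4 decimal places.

Prior odds = 2/58 = 0.034483. In log-odds, ln(0.034483) = -3.3673.
Add log likelihood ratio: ln(2.4167) = 0.88239.
Posterior log-odds = -2.4849, so posterior odds = exp(-2.4849) = 0.083333.

Posterior odds ≈ 0.0833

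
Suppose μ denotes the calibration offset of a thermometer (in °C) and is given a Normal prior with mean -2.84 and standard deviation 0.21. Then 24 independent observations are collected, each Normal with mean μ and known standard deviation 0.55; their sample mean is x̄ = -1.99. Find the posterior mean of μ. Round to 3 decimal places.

Prior precision 1/τ₀² = 1/0.21² = 22.6757; data precision n/σ² = 24/0.55² = 79.3388.
Posterior precision = 22.6757 + 79.3388 = 102.015.
Posterior mean = (22.6757·-2.84 + 79.3388·-1.99) / 102.015 = -2.179.

Posterior mean ≈ -2.179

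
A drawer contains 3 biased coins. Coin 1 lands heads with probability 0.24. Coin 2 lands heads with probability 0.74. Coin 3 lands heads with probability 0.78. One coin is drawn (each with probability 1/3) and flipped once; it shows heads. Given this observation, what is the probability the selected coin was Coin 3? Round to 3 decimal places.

P(heads|C1) = 0.24; P(heads|C2) = 0.74; P(heads|C3) = 0.78.
Prior × likelihood for each source: 0.333333·0.24=0.08000, 0.333333·0.74=0.2467, 0.333333·0.78=0.2600. Summing gives P(heads) = 0.58667.
P(Coin 3 | heads) = 0.2600 / 0.58667 = 0.443.

Posterior probability ≈ 0.443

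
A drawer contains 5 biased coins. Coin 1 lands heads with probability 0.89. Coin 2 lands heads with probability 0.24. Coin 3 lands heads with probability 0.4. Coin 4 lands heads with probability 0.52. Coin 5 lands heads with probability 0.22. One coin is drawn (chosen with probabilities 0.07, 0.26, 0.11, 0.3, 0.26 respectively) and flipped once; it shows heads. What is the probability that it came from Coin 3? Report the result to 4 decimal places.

Tabulate prior·likelihood by source: [1] prior 0.07, lik 0.89, product 0.06230; [2] prior 0.26, lik 0.24, product 0.06240; [3] prior 0.11, lik 0.4, product 0.04400; [4] prior 0.3, lik 0.52, product 0.1560; [5] prior 0.26, lik 0.22, product 0.05720.
Normalizing constant = 0.38190; the posterior for Coin 3 is its product over the sum, 0.04400/0.38190 = 0.1152.

Posterior probability ≈ 0.1152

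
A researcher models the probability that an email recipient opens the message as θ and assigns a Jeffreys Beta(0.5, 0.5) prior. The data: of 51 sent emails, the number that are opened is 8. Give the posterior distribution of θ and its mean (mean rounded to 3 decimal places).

Posterior: Beta(8.5, 43.5); mean ≈ 0.163

The binomial likelihood is conjugate to the Beta prior: with 8 successes and 43 failures, the posterior is Beta(0.5+8, 0.5+43) = Beta(8.5, 43.5).
E[θ | data] = 8.5/(8.5+43.5) = 0.163.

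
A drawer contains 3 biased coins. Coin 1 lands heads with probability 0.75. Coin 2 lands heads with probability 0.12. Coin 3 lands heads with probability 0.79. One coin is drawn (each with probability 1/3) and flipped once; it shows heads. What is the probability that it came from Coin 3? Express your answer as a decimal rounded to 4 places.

Tabulate prior·likelihood by source: [1] prior 0.333333, lik 0.75, product 0.2500; [2] prior 0.333333, lik 0.12, product 0.04000; [3] prior 0.333333, lik 0.79, product 0.2633.
Normalizing constant = 0.55333; the posterior for Coin 3 is its product over the sum, 0.2633/0.55333 = 0.4759.

Posterior probability ≈ 0.4759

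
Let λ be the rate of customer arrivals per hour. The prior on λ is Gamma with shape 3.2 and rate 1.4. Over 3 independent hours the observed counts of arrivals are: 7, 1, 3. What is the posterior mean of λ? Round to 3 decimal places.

Posterior mean ≈ 3.227

The Poisson likelihood adds the total count to the shape and the number of exposure periods to the rate. Here ∑xᵢ = 11 and n = 3, so shape 3.2→14.2 and rate 1.4→4.4.
Posterior mean = shape/rate = 14.2/4.4 = 3.227.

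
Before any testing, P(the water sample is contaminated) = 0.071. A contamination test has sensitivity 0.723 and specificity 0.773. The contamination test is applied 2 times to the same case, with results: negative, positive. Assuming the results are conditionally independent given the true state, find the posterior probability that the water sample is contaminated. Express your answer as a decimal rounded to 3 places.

Let H be the event that the water sample is contaminated; start with P(H) = 0.071. P('positive'|H) = 0.723, P('positive'|¬H) = 0.227.
Update on result 1 ('negative'): P(H) ← 0.277·0.0710 / (0.277·0.0710 + 0.773·0.9290) = 0.019667/0.73778 = 0.0267.
Update on result 2 ('positive'): P(H) ← 0.723·0.0267 / (0.723·0.0267 + 0.227·0.9733) = 0.019273/0.24022 = 0.0802.

Posterior P(H) ≈ 0.080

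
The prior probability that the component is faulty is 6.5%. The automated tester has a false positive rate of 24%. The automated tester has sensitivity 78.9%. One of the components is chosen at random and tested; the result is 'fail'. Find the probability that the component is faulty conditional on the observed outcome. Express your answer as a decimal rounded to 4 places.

P(H | E) ≈ 0.1860

Let H be the event that the component is faulty. P(H) = 0.065, so P(¬H) = 0.935. With E the 'fail' result, P(E|H) = 0.789 and P(E|¬H) = 0.24.
P(E) = 0.789·0.065 + 0.24·0.935 = 0.051285 + 0.22440 = 0.27569.
By Bayes' theorem, P(H|E) = 0.051285 / 0.27569 = 0.1860.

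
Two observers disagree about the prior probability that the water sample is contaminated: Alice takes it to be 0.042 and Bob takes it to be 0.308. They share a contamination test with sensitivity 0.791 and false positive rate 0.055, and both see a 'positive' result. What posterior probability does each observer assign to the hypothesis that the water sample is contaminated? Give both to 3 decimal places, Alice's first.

P('+'|H) = 0.791, P('+'|¬H) = 0.055.
Alice: numerator 0.791·0.042 = 0.033222; evidence = 0.033222+0.055·0.958 = 0.085912; posterior = 0.387.
Bob: numerator 0.791·0.308 = 0.24363; evidence = 0.24363+0.055·0.692 = 0.28169; posterior = 0.865.

Alice: 0.387; Bob: 0.865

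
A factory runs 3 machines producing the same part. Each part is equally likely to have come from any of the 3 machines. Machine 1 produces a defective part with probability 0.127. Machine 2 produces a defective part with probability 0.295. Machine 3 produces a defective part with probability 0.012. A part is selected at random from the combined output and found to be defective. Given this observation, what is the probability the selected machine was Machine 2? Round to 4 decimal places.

P(defective|M1) = 0.127; P(defective|M2) = 0.295; P(defective|M3) = 0.012.
Prior × likelihood for each source: 0.333333·0.127=0.04233, 0.333333·0.295=0.09833, 0.333333·0.012=0.004000. Summing gives P(defective) = 0.14467.
P(Machine 2 | defective) = 0.09833 / 0.14467 = 0.6797.

Posterior probability ≈ 0.6797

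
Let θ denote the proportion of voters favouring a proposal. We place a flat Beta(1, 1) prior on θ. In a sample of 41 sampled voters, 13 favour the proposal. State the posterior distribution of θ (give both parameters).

Posterior: Beta(14, 29)

The binomial likelihood is conjugate to the Beta prior: with 13 successes and 28 failures, the posterior is Beta(1+13, 1+28) = Beta(14, 29).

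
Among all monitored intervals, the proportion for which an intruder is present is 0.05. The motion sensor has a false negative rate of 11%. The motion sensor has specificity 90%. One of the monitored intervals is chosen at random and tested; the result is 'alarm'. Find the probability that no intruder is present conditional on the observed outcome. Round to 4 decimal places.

Write H for 'an intruder is present'. Prior odds H:¬H = 0.05/0.95 = 0.052632. For the 'alarm' outcome, the likelihood ratio is 0.89/0.1 = 8.9000.
Posterior odds = 0.052632 × 8.9000 = 0.46842, so P(H|E) = 0.46842/(1+0.46842) = 0.3190. Then P(¬H|E) = 1 − 0.3190 = 0.6810.

P(¬H | E) ≈ 0.6810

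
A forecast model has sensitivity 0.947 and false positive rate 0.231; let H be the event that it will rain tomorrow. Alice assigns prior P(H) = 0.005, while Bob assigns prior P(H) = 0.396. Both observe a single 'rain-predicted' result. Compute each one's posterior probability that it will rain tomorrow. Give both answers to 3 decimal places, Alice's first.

Alice: 0.020; Bob: 0.729

The likelihood ratio for a 'rain-predicted' result is 0.947/0.231 = 4.0996.
Alice: prior odds 0.005/0.995 = 0.0050251; posterior odds 0.020601; posterior probability 0.020.
Bob: prior odds 0.396/0.604 = 0.65563; posterior odds 2.6878; posterior probability 0.729.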